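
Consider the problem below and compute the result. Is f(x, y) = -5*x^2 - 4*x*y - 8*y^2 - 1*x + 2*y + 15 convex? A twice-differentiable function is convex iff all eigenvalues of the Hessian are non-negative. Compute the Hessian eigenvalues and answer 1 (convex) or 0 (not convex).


The Hessian of f(x,y) = -5*x^2 - 4*x*y - 8*y^2 - 1*x + 2*y + 15 is:
H = [[-10, -4], [-4, -16]]
Trace = -10 - 16 = -26
Determinant = -10*-16 - (-4)^2 = 144
Discriminant = (-26)^2 - 4*144 = 100.0
Eigenvalues: lambda_1 = -18.0, lambda_2 = -8.0
The function is not convex.

0


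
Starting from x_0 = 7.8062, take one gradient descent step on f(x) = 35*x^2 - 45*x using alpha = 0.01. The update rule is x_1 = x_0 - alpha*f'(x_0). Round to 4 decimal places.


We compute the gradient at x_0 and apply the update.
f'(x) = 70*x - 45
f'(7.8062) = 70*7.8062 - 45 = 501.434
x_1 = 7.8062 - 0.01*501.434 = 2.7919


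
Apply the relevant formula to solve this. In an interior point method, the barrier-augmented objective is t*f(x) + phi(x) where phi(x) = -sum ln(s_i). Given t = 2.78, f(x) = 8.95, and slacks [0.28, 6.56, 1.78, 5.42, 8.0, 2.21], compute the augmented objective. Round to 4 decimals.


Step 1: Compute log-barrier.
ln values: [-1.273, 1.881, 0.5766, 1.6901, 2.0794, 0.793]
phi = -(-1.273 + 1.881 + 0.5766 + 1.6901 + 2.0794 + 0.793) = -5.7472
Step 2: Compute augmented objective.
t*f(x) = 2.78*8.95 = 24.881
Total = 24.881 - 5.7472 = 19.1338


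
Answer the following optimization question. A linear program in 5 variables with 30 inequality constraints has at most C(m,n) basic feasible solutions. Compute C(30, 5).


Each vertex corresponds to some choice of n active constraints out of m, so the number of vertices is at most C(m, n) = m! / (n!(m-n)!).
m = 30, n = 5
Numerator: 30 * 29 * 28 * 27 * 26
Denominator: 5! = 120
C(30, 5) = 142506


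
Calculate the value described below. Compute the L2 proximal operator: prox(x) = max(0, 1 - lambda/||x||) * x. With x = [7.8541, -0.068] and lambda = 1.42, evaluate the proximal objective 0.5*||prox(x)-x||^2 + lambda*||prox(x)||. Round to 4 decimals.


Step 1: Compute ||x||.
||x|| = 7.8544
Step 2: Compute scaling factor.
scale = max(0, 1 - 1.42/7.8544) = 0.8192
Step 3: prox(x) = [6.4342, -0.0557]
||prox(x)|| = 6.4344
Step 4: Proximal objective.
0.5*||prox-x||^2 = 1.0082
lambda*||prox|| = 9.1368
Total = 10.145


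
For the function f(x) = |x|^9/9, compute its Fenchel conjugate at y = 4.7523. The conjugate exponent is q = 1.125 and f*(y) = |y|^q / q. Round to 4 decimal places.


The conjugate exponent q satisfies 1/p + 1/q = 1.
p = 9, so q = 9/(9 - 1) = 1.125
|y|^q = 4.7523^1.125 = 5.7745
f*(4.7523) = 5.7745 / 1.125 = 5.1329


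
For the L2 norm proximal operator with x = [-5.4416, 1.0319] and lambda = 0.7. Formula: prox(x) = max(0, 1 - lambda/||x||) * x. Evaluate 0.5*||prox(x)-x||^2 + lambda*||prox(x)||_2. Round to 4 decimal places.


Step 1: Compute ||x||.
||x|| = 5.5386
Step 2: Compute scaling factor.
scale = max(0, 1 - 0.7/5.5386) = 0.8736
Step 3: prox(x) = [-4.7539, 0.9015]
||prox(x)|| = 4.8386
Step 4: Proximal objective.
0.5*||prox-x||^2 = 0.245
lambda*||prox|| = 3.387
Total = 3.632


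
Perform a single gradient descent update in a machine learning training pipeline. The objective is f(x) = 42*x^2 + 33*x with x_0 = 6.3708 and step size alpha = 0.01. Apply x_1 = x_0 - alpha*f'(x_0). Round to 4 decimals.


We compute the gradient at x_0 and apply the update.
f'(x) = 84*x + 33
f'(6.3708) = 84*6.3708 + 33 = 568.1472
x_1 = 6.3708 - 0.01*568.1472 = 0.6893


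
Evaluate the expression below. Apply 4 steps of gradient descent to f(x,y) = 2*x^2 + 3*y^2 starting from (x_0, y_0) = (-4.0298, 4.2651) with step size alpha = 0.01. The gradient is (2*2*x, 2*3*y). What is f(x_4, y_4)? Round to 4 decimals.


Gradient descent on f(x,y) = 2*x^2 + 3*y^2.
Starting point: (-4.0298, 4.2651), alpha = 0.01
Step 1: grad_x = 2*2*-4.0298 = -16.1192, grad_y = 2*3*4.2651 = 25.5906
  x_1 = -4.0298 - 0.01*-16.1192 = -3.8686
  y_1 = 4.2651 - 0.01*25.5906 = 4.0092
Step 2: grad_x = 2*2*-3.8686 = -15.4744, grad_y = 2*3*4.0092 = 24.0552
  x_2 = -3.8686 - 0.01*-15.4744 = -3.7139
  y_2 = 4.0092 - 0.01*24.0552 = 3.7686
Step 3: grad_x = 2*2*-3.7139 = -14.8555, grad_y = 2*3*3.7686 = 22.6119
  x_3 = -3.7139 - 0.01*-14.8555 = -3.5653
  y_3 = 3.7686 - 0.01*22.6119 = 3.5425
Step 4: grad_x = 2*2*-3.5653 = -14.2612, grad_y = 2*3*3.5425 = 21.2551
  x_4 = -3.5653 - 0.01*-14.2612 = -3.4227
  y_4 = 3.5425 - 0.01*21.2551 = 3.33
f(-3.4227, 3.33) = 2*(-3.4227)^2 + 3*3.33^2 = 56.6959


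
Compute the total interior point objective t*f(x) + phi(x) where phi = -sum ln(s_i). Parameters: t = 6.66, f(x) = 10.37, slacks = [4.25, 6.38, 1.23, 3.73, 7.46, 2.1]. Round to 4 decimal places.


Step 1: Compute log-barrier.
ln values: [1.4469, 1.8532, 0.207, 1.3164, 2.0096, 0.7419]
phi = -(1.4469 + 1.8532 + 0.207 + 1.3164 + 2.0096 + 0.7419) = -7.575
Step 2: Compute augmented objective.
t*f(x) = 6.66*10.37 = 69.0642
Total = 69.0642 - 7.575 = 61.4892


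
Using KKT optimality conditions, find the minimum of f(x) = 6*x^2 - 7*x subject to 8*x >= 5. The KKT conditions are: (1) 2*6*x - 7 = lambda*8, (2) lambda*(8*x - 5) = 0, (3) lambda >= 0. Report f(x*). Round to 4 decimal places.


Step 1: Try lambda = 0 (constraint inactive).
x_unc = 7/(2*6) = 0.5833
Check: 8*0.5833 = 4.6664 < 5 -- violated!
Step 2: Constraint must be active: 8*x = 5
x* = 5/8 = 0.625
lambda = (2*6*0.625 - 7)/8 = 0.0625
Step 3: Compute optimal value.
f(x*) = 6*0.625^2 - 7*0.625 = -2.0313


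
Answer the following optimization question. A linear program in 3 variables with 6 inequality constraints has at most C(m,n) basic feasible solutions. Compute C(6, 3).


Each vertex corresponds to some choice of n active constraints out of m, so the number of vertices is at most C(m, n) = m! / (n!(m-n)!).
m = 6, n = 3
Numerator: 6 * 5 * 4
Denominator: 3! = 6
C(6, 3) = 20


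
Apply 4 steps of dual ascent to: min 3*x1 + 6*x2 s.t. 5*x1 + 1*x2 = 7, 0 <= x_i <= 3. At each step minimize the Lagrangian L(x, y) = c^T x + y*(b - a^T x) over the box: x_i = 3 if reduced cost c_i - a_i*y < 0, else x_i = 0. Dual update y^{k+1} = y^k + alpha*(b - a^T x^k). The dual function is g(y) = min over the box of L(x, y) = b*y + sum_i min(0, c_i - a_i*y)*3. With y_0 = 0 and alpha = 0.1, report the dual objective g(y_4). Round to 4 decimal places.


Dual ascent for LP: min 3*x1 + 6*x2, 5*x1 + 1*x2 = 7, 0 <= x_i <= 3
Step 1: y^k = 0.0, reduced costs: (3.0, 6.0)
  x^k = (0.0, 0.0), subgradient = b - a^T x = 7.0
  y^{k+1} = 0.0 + 0.1*7.0 = 0.7
Step 2: y^k = 0.7, reduced costs: (-0.5, 5.3)
  x^k = (3.0, 0.0), subgradient = b - a^T x = -8.0
  y^{k+1} = 0.7 + 0.1*-8.0 = -0.1
Step 3: y^k = -0.1, reduced costs: (3.5, 6.1)
  x^k = (0.0, 0.0), subgradient = b - a^T x = 7.0
  y^{k+1} = -0.1 + 0.1*7.0 = 0.6
Step 4: y^k = 0.6, reduced costs: (0.0, 5.4)
  x^k = (0.0, 0.0), subgradient = b - a^T x = 7.0
  y^{k+1} = 0.6 + 0.1*7.0 = 1.3
Dual objective at y_4 = 1.3: reduced costs (-3.5, 4.7), box minimizer x = (3.0, 0.0)
g(y_4) = b*y + (c1 - a1*y)*x1 + (c2 - a2*y)*x2 = 7*1.3 + (-3.5)*3.0 + 4.7*0.0 = 9.1 - 10.5 + 0.0 = -1.4


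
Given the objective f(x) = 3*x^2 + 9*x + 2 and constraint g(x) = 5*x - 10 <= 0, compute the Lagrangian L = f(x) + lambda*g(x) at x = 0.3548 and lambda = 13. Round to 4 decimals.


Step 1: Evaluate f(x).
f(0.3548) = 3*0.3548^2 + 9*0.3548 + 2 = 5.5708
Step 2: Evaluate g(x).
g(0.3548) = 5*0.3548 - 10 = -8.226
Step 3: Compute Lagrangian.
L = 5.5708 + 13*-8.226 = -101.3672


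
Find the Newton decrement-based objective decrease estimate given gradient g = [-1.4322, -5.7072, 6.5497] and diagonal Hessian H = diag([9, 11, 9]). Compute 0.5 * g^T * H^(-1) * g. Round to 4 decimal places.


Step 1: H is diagonal, so H^(-1) * g = [-0.1591, -0.5188, 0.7277].
Step 2: g^T H^(-1) g = sum_i g_i^2 / H_ii
  = (-1.4322)^2/9 + (-5.7072)^2/11 + (6.5497)^2/9
  = 0.2279 + 2.9611 + 4.7665 = 7.9555
Step 3: Objective decrease = 0.5 * g^T H^(-1) g = 3.9778


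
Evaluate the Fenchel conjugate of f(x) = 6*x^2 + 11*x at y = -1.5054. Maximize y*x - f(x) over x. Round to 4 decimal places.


f*(y) = sup_x {y*x - a*x^2 - b*x} = sup_x {(y-b)*x - a*x^2}
FOC: (y - b) - 2a*x = 0 => x* = (y - b)/(2a)
x* = (-1.5054 - 11)/(2*6) = -1.0421
f*(-1.5054) = (y-b)^2/(4a) = (-1.5054 - 11)^2/(4*6)
= 156.385/24 = 6.516


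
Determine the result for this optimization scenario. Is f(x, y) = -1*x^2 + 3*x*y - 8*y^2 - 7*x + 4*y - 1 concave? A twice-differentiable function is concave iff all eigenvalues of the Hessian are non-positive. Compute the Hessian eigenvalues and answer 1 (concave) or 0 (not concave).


The Hessian of f(x,y) = -1*x^2 + 3*x*y - 8*y^2 - 7*x + 4*y - 1 is:
H = [[-2, 3], [3, -16]]
Trace = -2 - 16 = -18
Determinant = -2*-16 - (3)^2 = 23
Discriminant = (-18)^2 - 4*23 = 232.0
Eigenvalues: lambda_1 = -16.6158, lambda_2 = -1.3842
The function is concave.

1


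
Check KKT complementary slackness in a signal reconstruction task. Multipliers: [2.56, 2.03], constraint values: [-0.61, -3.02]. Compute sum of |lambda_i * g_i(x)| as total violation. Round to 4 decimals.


KKT complementary slackness check:
lambda_1 * g_1 = 2.56 * -0.61 = -1.5616
lambda_2 * g_2 = 2.03 * -3.02 = -6.1306
Total violation = 1.5616 + 6.1306 = 7.6922


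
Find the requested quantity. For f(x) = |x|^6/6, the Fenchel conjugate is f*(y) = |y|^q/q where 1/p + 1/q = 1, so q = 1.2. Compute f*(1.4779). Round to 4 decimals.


The conjugate exponent q satisfies 1/p + 1/q = 1.
p = 6, so q = 6/(6 - 1) = 1.2
|y|^q = 1.4779^1.2 = 1.598
f*(1.4779) = 1.598 / 1.2 = 1.3317


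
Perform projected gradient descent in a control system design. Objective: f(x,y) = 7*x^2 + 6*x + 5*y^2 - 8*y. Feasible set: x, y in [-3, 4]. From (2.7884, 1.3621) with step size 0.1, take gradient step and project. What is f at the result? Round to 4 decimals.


Step 1: Compute gradient at (2.7884, 1.3621).
grad_x = 2*7*2.7884 + 6 = 45.0376
grad_y = 2*5*1.3621 - 8 = 5.621
Step 2: Gradient step.
x_raw = 2.7884 - 0.1*45.0376 = -1.7154
y_raw = 1.3621 - 0.1*5.621 = 0.8
Step 3: Project onto [-3, 4].
x_proj = clip(-1.7154) = -1.7154
y_proj = clip(0.8) = 0.8
Step 4: Evaluate f.
f(-1.7154, 0.8) = 7.1051


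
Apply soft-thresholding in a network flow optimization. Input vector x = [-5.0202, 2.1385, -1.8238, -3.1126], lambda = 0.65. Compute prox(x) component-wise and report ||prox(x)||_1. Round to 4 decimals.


Soft-thresholding with lambda = 0.65:
prox(-5.0202) = sign(-5.0202)*max(|-5.0202| - 0.65, 0) = -4.3702
prox(2.1385) = sign(2.1385)*max(|2.1385| - 0.65, 0) = 1.4885
prox(-1.8238) = sign(-1.8238)*max(|-1.8238| - 0.65, 0) = -1.1738
prox(-3.1126) = sign(-3.1126)*max(|-3.1126| - 0.65, 0) = -2.4626
prox(x) = [-4.3702, 1.4885, -1.1738, -2.4626]
||prox(x)||_1 = 4.3702 + 1.4885 + 1.1738 + 2.4626 = 9.4951


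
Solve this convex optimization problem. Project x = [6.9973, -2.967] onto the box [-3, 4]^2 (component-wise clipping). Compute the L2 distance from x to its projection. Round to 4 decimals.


Project each component onto [-3, 4].
clip(6.9973) = 4.0, clip(-2.967) = -2.967
Projection = [4.0, -2.967]
Squared diffs: [8.9838, 0.0]
Distance = sqrt(8.9838) = 2.9973


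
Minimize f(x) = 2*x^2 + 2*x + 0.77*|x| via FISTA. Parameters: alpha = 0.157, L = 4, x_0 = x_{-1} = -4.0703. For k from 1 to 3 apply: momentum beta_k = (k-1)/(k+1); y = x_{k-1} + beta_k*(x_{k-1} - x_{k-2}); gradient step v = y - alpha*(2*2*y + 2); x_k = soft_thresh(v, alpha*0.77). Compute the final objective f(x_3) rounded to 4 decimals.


FISTA on f(x) = 2*x^2 + 2*x + 0.77*|x|
L = 4, alpha = 0.157
Iteration 1: beta = 0.0, y = -4.0703 + 0.0*(-4.0703 + 4.0703) = -4.0703
  grad(y) = -14.2812, v = y - alpha*grad = -1.8282
  prox(v) = soft_thresh(-1.8282, 0.1209) = -1.7073
Iteration 2: beta = 0.3333, y = -1.7073 + 0.3333*(-1.7073 + 4.0703) = -0.9196
  grad(y) = -1.6783, v = y - alpha*grad = -0.6561
  prox(v) = soft_thresh(-0.6561, 0.1209) = -0.5352
Iteration 3: beta = 0.5, y = -0.5352 + 0.5*(-0.5352 + 1.7073) = 0.0508
  grad(y) = 2.2034, v = y - alpha*grad = -0.2951
  prox(v) = soft_thresh(-0.2951, 0.1209) = -0.1742
f(x_3) = 2*(-0.1742)^2 + 2*(-0.1742) + 0.77*|-0.1742| = -0.1536


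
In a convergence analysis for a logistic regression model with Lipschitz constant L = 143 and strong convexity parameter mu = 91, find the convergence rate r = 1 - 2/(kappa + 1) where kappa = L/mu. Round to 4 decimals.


Step 1: Compute the condition number.
kappa = L/mu = 143/91 = 1.5714
Step 2: Compute the convergence rate.
r = 1 - 2/(kappa + 1) = 1 - 2*mu/(L + mu) = (L - mu)/(L + mu) = 52/234 = 0.2222


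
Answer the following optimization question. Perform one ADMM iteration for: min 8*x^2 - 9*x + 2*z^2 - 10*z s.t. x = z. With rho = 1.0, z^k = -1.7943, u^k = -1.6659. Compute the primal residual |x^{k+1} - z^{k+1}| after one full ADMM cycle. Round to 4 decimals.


ADMM iteration with rho = 1.0, z^k = -1.7943, u^k = -1.6659
Step 1: x-update.
Minimize 8*x^2 - 9*x + (1.0/2)*(x + 1.7943 - 1.6659)^2
FOC: (2*8 + 1.0)*x = 9 + 1.0*(-1.7943 + 1.6659)
x^{k+1} = 0.5219
Step 2: z-update.
Minimize 2*z^2 - 10*z + (1.0/2)*(0.5219 - z - 1.6659)^2
FOC: (2*2 + 1.0)*z = 10 + 1.0*(0.5219 - 1.6659)
z^{k+1} = 1.7712
Step 3: u-update.
u^{k+1} = -1.6659 + 0.5219 - 1.7712 = -2.9152
Step 4: Primal residual = |0.5219 - 1.7712| = 1.2493


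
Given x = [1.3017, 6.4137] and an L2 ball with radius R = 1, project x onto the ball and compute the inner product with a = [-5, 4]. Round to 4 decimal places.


Step 1: Compute ||x|| (intermediates to 6 decimals).
||x|| = sqrt(1.3017^2 + 6.4137^2) = 6.544461
Step 2: Project.
Since ||x|| > R, scale = R/||x|| = 1/6.544461 = 0.152801, proj(x) = scale * x
proj(x) = [0.198901, 0.98002]
Step 3: Dot product.
a^T * proj(x) = -5*0.198901 + 4*0.98002 = 2.9256


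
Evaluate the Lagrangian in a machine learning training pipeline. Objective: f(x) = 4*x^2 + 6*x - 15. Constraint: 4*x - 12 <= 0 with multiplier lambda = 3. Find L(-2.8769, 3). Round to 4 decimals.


Step 1: Evaluate f(x).
f(-2.8769) = 4*(-2.8769)^2 + 6*(-2.8769) - 15 = 0.8448
Step 2: Evaluate g(x).
g(-2.8769) = 4*-2.8769 - 12 = -23.5076
Step 3: Compute Lagrangian.
L = 0.8448 + 3*-23.5076 = -69.678


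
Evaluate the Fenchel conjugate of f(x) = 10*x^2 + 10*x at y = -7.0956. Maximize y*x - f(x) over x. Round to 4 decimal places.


f*(y) = sup_x {y*x - a*x^2 - b*x} = sup_x {(y-b)*x - a*x^2}
FOC: (y - b) - 2a*x = 0 => x* = (y - b)/(2a)
x* = (-7.0956 - 10)/(2*10) = -0.8548
f*(-7.0956) = (y-b)^2/(4a) = (-7.0956 - 10)^2/(4*10)
= 292.2595/40 = 7.3065


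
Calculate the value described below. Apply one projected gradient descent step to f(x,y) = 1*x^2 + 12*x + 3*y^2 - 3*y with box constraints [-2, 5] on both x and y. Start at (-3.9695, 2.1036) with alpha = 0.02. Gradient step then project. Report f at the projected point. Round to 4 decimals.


Step 1: Compute gradient at (-3.9695, 2.1036).
grad_x = 2*1*-3.9695 + 12 = 4.061
grad_y = 2*3*2.1036 - 3 = 9.6216
Step 2: Gradient step.
x_raw = -3.9695 - 0.02*4.061 = -4.0507
y_raw = 2.1036 - 0.02*9.6216 = 1.9112
Step 3: Project onto [-2, 5].
x_proj = clip(-4.0507) = -2.0
y_proj = clip(1.9112) = 1.9112
Step 4: Evaluate f.
f(-2.0, 1.9112) = -14.7758


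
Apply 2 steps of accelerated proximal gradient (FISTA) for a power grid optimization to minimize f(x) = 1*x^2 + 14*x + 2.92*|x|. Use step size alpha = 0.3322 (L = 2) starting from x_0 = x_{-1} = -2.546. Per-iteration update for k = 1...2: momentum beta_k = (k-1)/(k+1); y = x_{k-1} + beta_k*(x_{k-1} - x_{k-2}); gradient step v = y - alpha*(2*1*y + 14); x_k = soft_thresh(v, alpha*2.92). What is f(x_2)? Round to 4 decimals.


FISTA on f(x) = 1*x^2 + 14*x + 2.92*|x|
L = 2, alpha = 0.3322
Iteration 1: beta = 0.0, y = -2.546 + 0.0*(-2.546 + 2.546) = -2.546
  grad(y) = 8.908, v = y - alpha*grad = -5.5052
  prox(v) = soft_thresh(-5.5052, 0.97) = -4.5352
Iteration 2: beta = 0.3333, y = -4.5352 + 0.3333*(-4.5352 + 2.546) = -5.1983
  grad(y) = 3.6034, v = y - alpha*grad = -6.3953
  prox(v) = soft_thresh(-6.3953, 0.97) = -5.4253
f(x_2) = 1*(-5.4253)^2 + 14*(-5.4253) + 2.92*|-5.4253| = -30.6784


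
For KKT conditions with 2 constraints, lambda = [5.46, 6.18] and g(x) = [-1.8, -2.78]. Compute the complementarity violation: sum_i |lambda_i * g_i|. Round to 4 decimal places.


KKT complementary slackness check:
lambda_1 * g_1 = 5.46 * -1.8 = -9.828
lambda_2 * g_2 = 6.18 * -2.78 = -17.1804
Total violation = 9.828 + 17.1804 = 27.0084


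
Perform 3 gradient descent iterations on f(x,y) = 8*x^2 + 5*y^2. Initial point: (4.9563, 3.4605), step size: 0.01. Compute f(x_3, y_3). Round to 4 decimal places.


Gradient descent on f(x,y) = 8*x^2 + 5*y^2.
Starting point: (4.9563, 3.4605), alpha = 0.01
Step 1: grad_x = 2*8*4.9563 = 79.3008, grad_y = 2*5*3.4605 = 34.605
  x_1 = 4.9563 - 0.01*79.3008 = 4.1633
  y_1 = 3.4605 - 0.01*34.605 = 3.1145
Step 2: grad_x = 2*8*4.1633 = 66.6127, grad_y = 2*5*3.1145 = 31.1445
  x_2 = 4.1633 - 0.01*66.6127 = 3.4972
  y_2 = 3.1145 - 0.01*31.1445 = 2.803
Step 3: grad_x = 2*8*3.4972 = 55.9546, grad_y = 2*5*2.803 = 28.0301
  x_3 = 3.4972 - 0.01*55.9546 = 2.9376
  y_3 = 2.803 - 0.01*28.0301 = 2.5227
f(2.9376, 2.5227) = 8*2.9376^2 + 5*2.5227^2 = 100.857


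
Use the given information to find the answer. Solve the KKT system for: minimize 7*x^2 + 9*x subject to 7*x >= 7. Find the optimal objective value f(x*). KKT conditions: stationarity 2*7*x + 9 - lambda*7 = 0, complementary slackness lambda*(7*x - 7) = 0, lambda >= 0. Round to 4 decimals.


Step 1: Try lambda = 0 (constraint inactive).
x_unc = -9/(2*7) = -0.6429
Check: 7*-0.6429 = -4.5003 < 7 -- violated!
Step 2: Constraint must be active: 7*x = 7
x* = 7/7 = 1.0
lambda = (2*7*1.0 + 9)/7 = 3.2857
Step 3: Compute optimal value.
f(x*) = 7*1.0^2 + 9*1.0 = 16.0


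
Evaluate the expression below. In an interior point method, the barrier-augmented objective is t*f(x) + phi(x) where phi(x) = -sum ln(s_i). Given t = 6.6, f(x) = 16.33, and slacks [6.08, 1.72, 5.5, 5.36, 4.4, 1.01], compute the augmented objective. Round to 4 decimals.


Step 1: Compute log-barrier.
ln values: [1.805, 0.5423, 1.7047, 1.679, 1.4816, 0.01]
phi = -(1.805 + 0.5423 + 1.7047 + 1.679 + 1.4816 + 0.01) = -7.2226
Step 2: Compute augmented objective.
t*f(x) = 6.6*16.33 = 107.778
Total = 107.778 - 7.2226 = 100.5554


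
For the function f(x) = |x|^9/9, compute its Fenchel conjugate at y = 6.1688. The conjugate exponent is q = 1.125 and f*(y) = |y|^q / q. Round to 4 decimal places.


The conjugate exponent q satisfies 1/p + 1/q = 1.
p = 9, so q = 9/(9 - 1) = 1.125
|y|^q = 6.1688^1.125 = 7.7442
f*(6.1688) = 7.7442 / 1.125 = 6.8837


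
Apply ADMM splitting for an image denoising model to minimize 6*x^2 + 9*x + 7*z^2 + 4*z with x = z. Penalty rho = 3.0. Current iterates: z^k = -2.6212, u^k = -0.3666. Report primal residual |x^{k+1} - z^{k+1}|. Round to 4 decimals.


ADMM iteration with rho = 3.0, z^k = -2.6212, u^k = -0.3666
Step 1: x-update.
Minimize 6*x^2 + 9*x + (3.0/2)*(x + 2.6212 - 0.3666)^2
FOC: (2*6 + 3.0)*x = -9 + 3.0*(-2.6212 + 0.3666)
x^{k+1} = -1.0509
Step 2: z-update.
Minimize 7*z^2 + 4*z + (3.0/2)*(-1.0509 - z - 0.3666)^2
FOC: (2*7 + 3.0)*z = -4 + 3.0*(-1.0509 - 0.3666)
z^{k+1} = -0.4854
Step 3: u-update.
u^{k+1} = -0.3666 - 1.0509 + 0.4854 = -0.9321
Step 4: Primal residual = |-1.0509 + 0.4854| = 0.5655


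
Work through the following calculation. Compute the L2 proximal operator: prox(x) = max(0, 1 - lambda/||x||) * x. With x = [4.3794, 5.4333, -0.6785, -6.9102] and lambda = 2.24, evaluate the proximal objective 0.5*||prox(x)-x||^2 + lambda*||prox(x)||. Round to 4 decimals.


Step 1: Compute ||x||.
||x|| = 9.8443
Step 2: Compute scaling factor.
scale = max(0, 1 - 2.24/9.8443) = 0.7725
Step 3: prox(x) = [3.3829, 4.197, -0.5241, -5.3378]
||prox(x)|| = 7.6043
Step 4: Proximal objective.
0.5*||prox-x||^2 = 2.5088
lambda*||prox|| = 17.0336
Total = 19.5425


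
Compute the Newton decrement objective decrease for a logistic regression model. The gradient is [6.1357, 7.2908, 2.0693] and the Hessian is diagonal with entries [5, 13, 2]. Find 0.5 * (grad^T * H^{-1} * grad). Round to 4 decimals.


Step 1: H is diagonal, so H^(-1) * g = [1.2271, 0.5608, 1.0347].
Step 2: g^T H^(-1) g = sum_i g_i^2 / H_ii
  = (6.1357)^2/5 + (7.2908)^2/13 + (2.0693)^2/2
  = 7.5294 + 4.0889 + 2.141 = 13.7593
Step 3: Objective decrease = 0.5 * g^T H^(-1) g = 6.8796


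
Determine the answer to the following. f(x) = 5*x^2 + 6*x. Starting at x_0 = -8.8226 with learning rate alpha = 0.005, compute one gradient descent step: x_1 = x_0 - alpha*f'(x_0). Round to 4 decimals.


We compute the gradient at x_0 and apply the update.
f'(x) = 10*x + 6
f'(-8.8226) = 10*-8.8226 + 6 = -82.226
x_1 = -8.8226 - 0.005*-82.226 = -8.4115


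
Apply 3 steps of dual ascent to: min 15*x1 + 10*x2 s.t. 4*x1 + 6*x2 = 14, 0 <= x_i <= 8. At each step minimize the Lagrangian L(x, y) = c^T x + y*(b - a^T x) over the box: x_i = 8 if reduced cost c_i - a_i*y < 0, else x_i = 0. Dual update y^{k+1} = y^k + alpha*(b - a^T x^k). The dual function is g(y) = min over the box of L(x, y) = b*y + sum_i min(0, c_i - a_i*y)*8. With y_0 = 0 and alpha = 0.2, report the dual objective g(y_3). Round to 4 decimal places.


Dual ascent for LP: min 15*x1 + 10*x2, 4*x1 + 6*x2 = 14, 0 <= x_i <= 8
Step 1: y^k = 0.0, reduced costs: (15.0, 10.0)
  x^k = (0.0, 0.0), subgradient = b - a^T x = 14.0
  y^{k+1} = 0.0 + 0.2*14.0 = 2.8
Step 2: y^k = 2.8, reduced costs: (3.8, -6.8)
  x^k = (0.0, 8.0), subgradient = b - a^T x = -34.0
  y^{k+1} = 2.8 + 0.2*-34.0 = -4.0
Step 3: y^k = -4.0, reduced costs: (31.0, 34.0)
  x^k = (0.0, 0.0), subgradient = b - a^T x = 14.0
  y^{k+1} = -4.0 + 0.2*14.0 = -1.2
Dual objective at y_3 = -1.2: reduced costs (19.8, 17.2), box minimizer x = (0.0, 0.0)
g(y_3) = b*y + (c1 - a1*y)*x1 + (c2 - a2*y)*x2 = 14*(-1.2) + 19.8*0.0 + 17.2*0.0 = -16.8 + 0.0 + 0.0 = -16.8


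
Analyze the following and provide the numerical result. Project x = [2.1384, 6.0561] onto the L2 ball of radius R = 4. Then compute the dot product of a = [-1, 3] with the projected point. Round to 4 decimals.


Step 1: Compute ||x|| (intermediates to 6 decimals).
||x|| = sqrt(2.1384^2 + 6.0561^2) = 6.422546
Step 2: Project.
Since ||x|| > R, scale = R/||x|| = 4/6.422546 = 0.622806, proj(x) = scale * x
proj(x) = [1.331808, 3.771775]
Step 3: Dot product.
a^T * proj(x) = -1*1.331808 + 3*3.771775 = 9.9835


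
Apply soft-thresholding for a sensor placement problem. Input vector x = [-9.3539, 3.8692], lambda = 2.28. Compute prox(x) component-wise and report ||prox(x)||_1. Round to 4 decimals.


Soft-thresholding with lambda = 2.28:
prox(-9.3539) = sign(-9.3539)*max(|-9.3539| - 2.28, 0) = -7.0739
prox(3.8692) = sign(3.8692)*max(|3.8692| - 2.28, 0) = 1.5892
prox(x) = [-7.0739, 1.5892]
||prox(x)||_1 = 7.0739 + 1.5892 = 8.6631


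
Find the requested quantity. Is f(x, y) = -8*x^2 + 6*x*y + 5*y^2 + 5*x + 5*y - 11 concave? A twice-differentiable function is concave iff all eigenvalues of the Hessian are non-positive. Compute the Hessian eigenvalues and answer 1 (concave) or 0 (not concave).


The Hessian of f(x,y) = -8*x^2 + 6*x*y + 5*y^2 + 5*x + 5*y - 11 is:
H = [[-16, 6], [6, 10]]
Trace = -16 + 10 = -6
Determinant = -16*10 - (6)^2 = -196
Discriminant = (-6)^2 - 4*-196 = 820.0
Eigenvalues: lambda_1 = -17.3178, lambda_2 = 11.3178
The function is not concave.

0


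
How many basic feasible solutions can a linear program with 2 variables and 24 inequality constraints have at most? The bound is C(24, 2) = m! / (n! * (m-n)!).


Each vertex corresponds to some choice of n active constraints out of m, so the number of vertices is at most C(m, n) = m! / (n!(m-n)!).
m = 24, n = 2
Numerator: 24 * 23
Denominator: 2! = 2
C(24, 2) = 276


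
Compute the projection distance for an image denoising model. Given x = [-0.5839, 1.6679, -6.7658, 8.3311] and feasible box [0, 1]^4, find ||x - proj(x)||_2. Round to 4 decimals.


Project each component onto [0, 1].
clip(-0.5839) = 0.0, clip(1.6679) = 1.0, clip(-6.7658) = 0.0, clip(8.3311) = 1.0
Projection = [0.0, 1.0, 0.0, 1.0]
Squared diffs: [0.3409, 0.4461, 45.776, 53.745]
Distance = sqrt(100.308) = 10.0154


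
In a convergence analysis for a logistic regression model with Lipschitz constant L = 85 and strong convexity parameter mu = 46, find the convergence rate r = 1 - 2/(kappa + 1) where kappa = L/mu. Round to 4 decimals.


Step 1: Compute the condition number.
kappa = L/mu = 85/46 = 1.8478
Step 2: Compute the convergence rate.
r = 1 - 2/(kappa + 1) = 1 - 2*mu/(L + mu) = (L - mu)/(L + mu) = 39/131 = 0.2977


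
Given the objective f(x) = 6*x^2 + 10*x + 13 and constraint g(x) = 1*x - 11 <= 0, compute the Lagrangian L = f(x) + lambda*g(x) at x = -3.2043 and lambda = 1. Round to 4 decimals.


Step 1: Evaluate f(x).
f(-3.2043) = 6*(-3.2043)^2 + 10*(-3.2043) + 13 = 42.5622
Step 2: Evaluate g(x).
g(-3.2043) = 1*-3.2043 - 11 = -14.2043
Step 3: Compute Lagrangian.
L = 42.5622 + 1*-14.2043 = 28.3579


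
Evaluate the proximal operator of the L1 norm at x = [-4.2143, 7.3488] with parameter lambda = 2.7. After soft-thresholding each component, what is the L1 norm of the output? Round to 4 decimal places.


Soft-thresholding with lambda = 2.7:
prox(-4.2143) = sign(-4.2143)*max(|-4.2143| - 2.7, 0) = -1.5143
prox(7.3488) = sign(7.3488)*max(|7.3488| - 2.7, 0) = 4.6488
prox(x) = [-1.5143, 4.6488]
||prox(x)||_1 = 1.5143 + 4.6488 = 6.1631


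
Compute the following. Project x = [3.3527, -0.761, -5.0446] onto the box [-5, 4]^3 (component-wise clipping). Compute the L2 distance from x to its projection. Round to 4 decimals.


Project each component onto [-5, 4].
clip(3.3527) = 3.3527, clip(-0.761) = -0.761, clip(-5.0446) = -5.0
Projection = [3.3527, -0.761, -5.0]
Squared diffs: [0.0, 0.0, 0.002]
Distance = sqrt(0.002) = 0.0446


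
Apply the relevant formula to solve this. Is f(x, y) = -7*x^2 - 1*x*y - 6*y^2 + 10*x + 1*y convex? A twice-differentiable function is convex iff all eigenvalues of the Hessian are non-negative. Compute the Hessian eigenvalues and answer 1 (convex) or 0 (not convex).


The Hessian of f(x,y) = -7*x^2 - 1*x*y - 6*y^2 + 10*x + 1*y is:
H = [[-14, -1], [-1, -12]]
Trace = -14 - 12 = -26
Determinant = -14*-12 - (-1)^2 = 167
Discriminant = (-26)^2 - 4*167 = 8.0
Eigenvalues: lambda_1 = -14.4142, lambda_2 = -11.5858
The function is not convex.

0


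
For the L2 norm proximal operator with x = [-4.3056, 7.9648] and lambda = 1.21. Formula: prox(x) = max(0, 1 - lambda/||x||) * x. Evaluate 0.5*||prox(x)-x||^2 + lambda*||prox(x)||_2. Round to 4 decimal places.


Step 1: Compute ||x||.
||x|| = 9.0541
Step 2: Compute scaling factor.
scale = max(0, 1 - 1.21/9.0541) = 0.8664
Step 3: prox(x) = [-3.7302, 6.9004]
||prox(x)|| = 7.8441
Step 4: Proximal objective.
0.5*||prox-x||^2 = 0.7321
lambda*||prox|| = 9.4914
Total = 10.2234


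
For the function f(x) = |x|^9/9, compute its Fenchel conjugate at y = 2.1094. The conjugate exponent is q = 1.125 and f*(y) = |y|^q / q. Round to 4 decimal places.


The conjugate exponent q satisfies 1/p + 1/q = 1.
p = 9, so q = 9/(9 - 1) = 1.125
|y|^q = 2.1094^1.125 = 2.3157
f*(2.1094) = 2.3157 / 1.125 = 2.0584


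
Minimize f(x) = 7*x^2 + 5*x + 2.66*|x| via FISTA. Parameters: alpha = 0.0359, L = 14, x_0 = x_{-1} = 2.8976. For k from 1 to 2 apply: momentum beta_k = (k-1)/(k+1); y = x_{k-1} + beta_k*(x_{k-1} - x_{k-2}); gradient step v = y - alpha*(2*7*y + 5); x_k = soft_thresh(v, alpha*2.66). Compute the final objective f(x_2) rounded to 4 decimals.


FISTA on f(x) = 7*x^2 + 5*x + 2.66*|x|
L = 14, alpha = 0.0359
Iteration 1: beta = 0.0, y = 2.8976 + 0.0*(2.8976 - 2.8976) = 2.8976
  grad(y) = 45.5664, v = y - alpha*grad = 1.2618
  prox(v) = soft_thresh(1.2618, 0.0955) = 1.1663
Iteration 2: beta = 0.3333, y = 1.1663 + 0.3333*(1.1663 - 2.8976) = 0.5892
  grad(y) = 13.2483, v = y - alpha*grad = 0.1135
  prox(v) = soft_thresh(0.1135, 0.0955) = 0.0181
f(x_2) = 7*0.0181^2 + 5*0.0181 + 2.66*|0.0181| = 0.1406


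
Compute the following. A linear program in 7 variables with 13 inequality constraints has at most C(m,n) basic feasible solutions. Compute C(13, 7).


Each vertex corresponds to some choice of n active constraints out of m, so the number of vertices is at most C(m, n) = m! / (n!(m-n)!).
m = 13, n = 7
Numerator: 13 * 12 * 11 * 10 * 9 * 8 * 7
Denominator: 7! = 5040
C(13, 7) = 1716


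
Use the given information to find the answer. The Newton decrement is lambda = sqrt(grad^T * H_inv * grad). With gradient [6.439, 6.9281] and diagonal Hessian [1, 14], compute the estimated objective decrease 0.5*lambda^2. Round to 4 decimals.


Step 1: H is diagonal, so H^(-1) * g = [6.439, 0.4949].
Step 2: g^T H^(-1) g = sum_i g_i^2 / H_ii
  = (6.439)^2/1 + (6.9281)^2/14
  = 41.4607 + 3.4285 = 44.8892
Step 3: Objective decrease = 0.5 * g^T H^(-1) g = 22.4446


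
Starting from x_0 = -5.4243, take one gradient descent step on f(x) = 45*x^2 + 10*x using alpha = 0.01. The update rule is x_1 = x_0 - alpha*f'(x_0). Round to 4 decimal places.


We compute the gradient at x_0 and apply the update.
f'(x) = 90*x + 10
f'(-5.4243) = 90*-5.4243 + 10 = -478.187
x_1 = -5.4243 - 0.01*-478.187 = -0.6424


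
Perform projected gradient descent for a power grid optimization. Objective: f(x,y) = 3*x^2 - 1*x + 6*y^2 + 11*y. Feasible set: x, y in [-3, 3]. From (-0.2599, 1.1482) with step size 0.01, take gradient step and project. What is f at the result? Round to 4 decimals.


Step 1: Compute gradient at (-0.2599, 1.1482).
grad_x = 2*3*-0.2599 - 1 = -2.5594
grad_y = 2*6*1.1482 + 11 = 24.7784
Step 2: Gradient step.
x_raw = -0.2599 - 0.01*-2.5594 = -0.2343
y_raw = 1.1482 - 0.01*24.7784 = 0.9004
Step 3: Project onto [-3, 3].
x_proj = clip(-0.2343) = -0.2343
y_proj = clip(0.9004) = 0.9004
Step 4: Evaluate f.
f(-0.2343, 0.9004) = 15.1681


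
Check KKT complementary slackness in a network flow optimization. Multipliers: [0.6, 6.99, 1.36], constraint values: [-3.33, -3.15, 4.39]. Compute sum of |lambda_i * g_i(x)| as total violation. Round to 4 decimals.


KKT complementary slackness check:
lambda_1 * g_1 = 0.6 * -3.33 = -1.998
lambda_2 * g_2 = 6.99 * -3.15 = -22.0185
lambda_3 * g_3 = 1.36 * 4.39 = 5.9704
Total violation = 1.998 + 22.0185 + 5.9704 = 29.9869


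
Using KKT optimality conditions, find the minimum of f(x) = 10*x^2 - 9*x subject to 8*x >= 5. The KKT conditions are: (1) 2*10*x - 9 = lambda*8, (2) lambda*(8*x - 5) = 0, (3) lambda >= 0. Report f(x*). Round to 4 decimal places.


Step 1: Try lambda = 0 (constraint inactive).
x_unc = 9/(2*10) = 0.45
Check: 8*0.45 = 3.6 < 5 -- violated!
Step 2: Constraint must be active: 8*x = 5
x* = 5/8 = 0.625
lambda = (2*10*0.625 - 9)/8 = 0.4375
Step 3: Compute optimal value.
f(x*) = 10*0.625^2 - 9*0.625 = -1.7188


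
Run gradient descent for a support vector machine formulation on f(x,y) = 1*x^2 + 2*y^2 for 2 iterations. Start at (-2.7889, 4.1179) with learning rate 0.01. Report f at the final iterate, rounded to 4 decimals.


Gradient descent on f(x,y) = 1*x^2 + 2*y^2.
Starting point: (-2.7889, 4.1179), alpha = 0.01
Step 1: grad_x = 2*1*-2.7889 = -5.5778, grad_y = 2*2*4.1179 = 16.4716
  x_1 = -2.7889 - 0.01*-5.5778 = -2.7331
  y_1 = 4.1179 - 0.01*16.4716 = 3.9532
Step 2: grad_x = 2*1*-2.7331 = -5.4662, grad_y = 2*2*3.9532 = 15.8127
  x_2 = -2.7331 - 0.01*-5.4662 = -2.6785
  y_2 = 3.9532 - 0.01*15.8127 = 3.7951
f(-2.6785, 3.7951) = 1*(-2.6785)^2 + 2*3.7951^2 = 35.9791


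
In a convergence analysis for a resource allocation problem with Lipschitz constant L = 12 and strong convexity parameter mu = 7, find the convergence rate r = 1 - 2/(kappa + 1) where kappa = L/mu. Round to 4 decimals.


Step 1: Compute the condition number.
kappa = L/mu = 12/7 = 1.7143
Step 2: Compute the convergence rate.
r = 1 - 2/(kappa + 1) = 1 - 2*mu/(L + mu) = (L - mu)/(L + mu) = 5/19 = 0.2632


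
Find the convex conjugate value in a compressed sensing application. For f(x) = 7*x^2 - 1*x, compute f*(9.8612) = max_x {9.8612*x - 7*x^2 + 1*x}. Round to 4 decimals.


f*(y) = sup_x {y*x - a*x^2 - b*x} = sup_x {(y-b)*x - a*x^2}
FOC: (y - b) - 2a*x = 0 => x* = (y - b)/(2a)
x* = (9.8612 + 1)/(2*7) = 0.7758
f*(9.8612) = (y-b)^2/(4a) = (9.8612 + 1)^2/(4*7)
= 117.9657/28 = 4.2131


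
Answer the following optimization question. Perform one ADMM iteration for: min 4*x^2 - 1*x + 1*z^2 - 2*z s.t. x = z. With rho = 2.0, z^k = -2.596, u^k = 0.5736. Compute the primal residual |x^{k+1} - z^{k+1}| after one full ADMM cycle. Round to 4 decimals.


ADMM iteration with rho = 2.0, z^k = -2.596, u^k = 0.5736
Step 1: x-update.
Minimize 4*x^2 - 1*x + (2.0/2)*(x + 2.596 + 0.5736)^2
FOC: (2*4 + 2.0)*x = 1 + 2.0*(-2.596 - 0.5736)
x^{k+1} = -0.5339
Step 2: z-update.
Minimize 1*z^2 - 2*z + (2.0/2)*(-0.5339 - z + 0.5736)^2
FOC: (2*1 + 2.0)*z = 2 + 2.0*(-0.5339 + 0.5736)
z^{k+1} = 0.5198
Step 3: u-update.
u^{k+1} = 0.5736 - 0.5339 - 0.5198 = -0.4802
Step 4: Primal residual = |-0.5339 - 0.5198| = 1.0538


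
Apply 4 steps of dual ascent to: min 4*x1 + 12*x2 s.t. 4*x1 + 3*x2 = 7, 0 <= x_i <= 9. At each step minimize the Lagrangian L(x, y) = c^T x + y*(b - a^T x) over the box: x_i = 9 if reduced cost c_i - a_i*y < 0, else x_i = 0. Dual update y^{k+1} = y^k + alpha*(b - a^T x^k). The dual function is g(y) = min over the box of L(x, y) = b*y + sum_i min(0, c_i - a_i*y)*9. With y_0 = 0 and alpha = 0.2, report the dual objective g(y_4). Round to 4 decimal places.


Dual ascent for LP: min 4*x1 + 12*x2, 4*x1 + 3*x2 = 7, 0 <= x_i <= 9
Step 1: y^k = 0.0, reduced costs: (4.0, 12.0)
  x^k = (0.0, 0.0), subgradient = b - a^T x = 7.0
  y^{k+1} = 0.0 + 0.2*7.0 = 1.4
Step 2: y^k = 1.4, reduced costs: (-1.6, 7.8)
  x^k = (9.0, 0.0), subgradient = b - a^T x = -29.0
  y^{k+1} = 1.4 + 0.2*-29.0 = -4.4
Step 3: y^k = -4.4, reduced costs: (21.6, 25.2)
  x^k = (0.0, 0.0), subgradient = b - a^T x = 7.0
  y^{k+1} = -4.4 + 0.2*7.0 = -3.0
Step 4: y^k = -3.0, reduced costs: (16.0, 21.0)
  x^k = (0.0, 0.0), subgradient = b - a^T x = 7.0
  y^{k+1} = -3.0 + 0.2*7.0 = -1.6
Dual objective at y_4 = -1.6: reduced costs (10.4, 16.8), box minimizer x = (0.0, 0.0)
g(y_4) = b*y + (c1 - a1*y)*x1 + (c2 - a2*y)*x2 = 7*(-1.6) + 10.4*0.0 + 16.8*0.0 = -11.2 + 0.0 + 0.0 = -11.2


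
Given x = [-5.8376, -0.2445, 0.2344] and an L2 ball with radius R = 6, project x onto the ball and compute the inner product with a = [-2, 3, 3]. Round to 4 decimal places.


Step 1: Compute ||x|| (intermediates to 6 decimals).
||x|| = sqrt((-5.8376)^2 + (-0.2445)^2 + 0.2344^2) = 5.847418
Step 2: Project.
Since ||x|| <= R, proj = x (no scaling needed).
proj(x) = [-5.8376, -0.2445, 0.2344]
Step 3: Dot product.
a^T * proj(x) = -2*(-5.8376) + 3*(-0.2445) + 3*0.2344 = 11.6449


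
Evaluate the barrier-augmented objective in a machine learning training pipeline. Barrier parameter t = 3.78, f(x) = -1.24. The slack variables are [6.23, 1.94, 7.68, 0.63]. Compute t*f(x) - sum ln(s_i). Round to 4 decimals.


Step 1: Compute log-barrier.
ln values: [1.8294, 0.6627, 2.0386, -0.462]
phi = -(1.8294 + 0.6627 + 2.0386 - 0.462) = -4.0686
Step 2: Compute augmented objective.
t*f(x) = 3.78*-1.24 = -4.6872
Total = -4.6872 - 4.0686 = -8.7558


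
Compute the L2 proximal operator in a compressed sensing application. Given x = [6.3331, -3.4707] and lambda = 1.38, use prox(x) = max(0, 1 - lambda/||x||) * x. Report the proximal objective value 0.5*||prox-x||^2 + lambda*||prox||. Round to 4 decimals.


Step 1: Compute ||x||.
||x|| = 7.2218
Step 2: Compute scaling factor.
scale = max(0, 1 - 1.38/7.2218) = 0.8089
Step 3: prox(x) = [5.1229, -2.8075]
||prox(x)|| = 5.8418
Step 4: Proximal objective.
0.5*||prox-x||^2 = 0.9522
lambda*||prox|| = 8.0617
Total = 9.0138


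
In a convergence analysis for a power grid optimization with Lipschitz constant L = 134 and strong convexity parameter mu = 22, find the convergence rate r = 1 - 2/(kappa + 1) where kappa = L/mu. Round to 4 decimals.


Step 1: Compute the condition number.
kappa = L/mu = 134/22 = 6.0909
Step 2: Compute the convergence rate.
r = 1 - 2/(kappa + 1) = 1 - 2*mu/(L + mu) = (L - mu)/(L + mu) = 112/156 = 0.7179


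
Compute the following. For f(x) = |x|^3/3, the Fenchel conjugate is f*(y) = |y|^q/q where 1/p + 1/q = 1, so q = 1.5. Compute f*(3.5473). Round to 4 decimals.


The conjugate exponent q satisfies 1/p + 1/q = 1.
p = 3, so q = 3/(3 - 1) = 1.5
|y|^q = 3.5473^1.5 = 6.6811
f*(3.5473) = 6.6811 / 1.5 = 4.4541


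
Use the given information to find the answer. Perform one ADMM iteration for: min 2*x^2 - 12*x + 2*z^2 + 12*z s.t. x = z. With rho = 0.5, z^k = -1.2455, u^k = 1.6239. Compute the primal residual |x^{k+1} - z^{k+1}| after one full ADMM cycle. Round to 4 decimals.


ADMM iteration with rho = 0.5, z^k = -1.2455, u^k = 1.6239
Step 1: x-update.
Minimize 2*x^2 - 12*x + (0.5/2)*(x + 1.2455 + 1.6239)^2
FOC: (2*2 + 0.5)*x = 12 + 0.5*(-1.2455 - 1.6239)
x^{k+1} = 2.3478
Step 2: z-update.
Minimize 2*z^2 + 12*z + (0.5/2)*(2.3478 - z + 1.6239)^2
FOC: (2*2 + 0.5)*z = -12 + 0.5*(2.3478 + 1.6239)
z^{k+1} = -2.2254
Step 3: u-update.
u^{k+1} = 1.6239 + 2.3478 + 2.2254 = 6.1971
Step 4: Primal residual = |2.3478 + 2.2254| = 4.5732


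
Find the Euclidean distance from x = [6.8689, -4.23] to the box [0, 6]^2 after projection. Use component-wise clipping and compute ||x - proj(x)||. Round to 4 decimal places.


Project each component onto [0, 6].
clip(6.8689) = 6.0, clip(-4.23) = 0.0
Projection = [6.0, 0.0]
Squared diffs: [0.755, 17.8929]
Distance = sqrt(18.6479) = 4.3183


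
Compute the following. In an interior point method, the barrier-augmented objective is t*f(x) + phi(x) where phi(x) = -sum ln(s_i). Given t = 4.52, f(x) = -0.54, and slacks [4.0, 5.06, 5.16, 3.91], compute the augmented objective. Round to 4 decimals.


Step 1: Compute log-barrier.
ln values: [1.3863, 1.6214, 1.6409, 1.3635]
phi = -(1.3863 + 1.6214 + 1.6409 + 1.3635) = -6.0121
Step 2: Compute augmented objective.
t*f(x) = 4.52*-0.54 = -2.4408
Total = -2.4408 - 6.0121 = -8.4529


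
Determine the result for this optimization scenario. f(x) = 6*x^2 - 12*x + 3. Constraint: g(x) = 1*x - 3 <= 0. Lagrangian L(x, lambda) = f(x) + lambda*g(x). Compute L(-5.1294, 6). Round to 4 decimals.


Step 1: Evaluate f(x).
f(-5.1294) = 6*(-5.1294)^2 - 12*(-5.1294) + 3 = 222.4173
Step 2: Evaluate g(x).
g(-5.1294) = 1*-5.1294 - 3 = -8.1294
Step 3: Compute Lagrangian.
L = 222.4173 + 6*-8.1294 = 173.6409


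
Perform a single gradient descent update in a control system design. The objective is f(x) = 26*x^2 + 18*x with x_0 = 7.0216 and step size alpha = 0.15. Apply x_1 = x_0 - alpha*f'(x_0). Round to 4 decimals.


We compute the gradient at x_0 and apply the update.
f'(x) = 52*x + 18
f'(7.0216) = 52*7.0216 + 18 = 383.1232
x_1 = 7.0216 - 0.15*383.1232 = -50.4469


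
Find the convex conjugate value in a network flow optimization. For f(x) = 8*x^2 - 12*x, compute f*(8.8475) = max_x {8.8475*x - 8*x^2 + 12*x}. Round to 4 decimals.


f*(y) = sup_x {y*x - a*x^2 - b*x} = sup_x {(y-b)*x - a*x^2}
FOC: (y - b) - 2a*x = 0 => x* = (y - b)/(2a)
x* = (8.8475 + 12)/(2*8) = 1.303
f*(8.8475) = (y-b)^2/(4a) = (8.8475 + 12)^2/(4*8)
= 434.6183/32 = 13.5818


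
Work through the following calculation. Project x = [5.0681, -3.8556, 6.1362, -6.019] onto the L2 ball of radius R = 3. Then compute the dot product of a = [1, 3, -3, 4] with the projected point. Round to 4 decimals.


Step 1: Compute ||x|| (intermediates to 6 decimals).
||x|| = sqrt(5.0681^2 + (-3.8556)^2 + 6.1362^2 + (-6.019)^2) = 10.697317
Step 2: Project.
Since ||x|| > R, scale = R/||x|| = 3/10.697317 = 0.280444, proj(x) = scale * x
proj(x) = [1.421318, -1.08128, 1.72086, -1.687992]
Step 3: Dot product.
a^T * proj(x) = 1*1.421318 + 3*(-1.08128) - 3*1.72086 + 4*(-1.687992) = -13.7371


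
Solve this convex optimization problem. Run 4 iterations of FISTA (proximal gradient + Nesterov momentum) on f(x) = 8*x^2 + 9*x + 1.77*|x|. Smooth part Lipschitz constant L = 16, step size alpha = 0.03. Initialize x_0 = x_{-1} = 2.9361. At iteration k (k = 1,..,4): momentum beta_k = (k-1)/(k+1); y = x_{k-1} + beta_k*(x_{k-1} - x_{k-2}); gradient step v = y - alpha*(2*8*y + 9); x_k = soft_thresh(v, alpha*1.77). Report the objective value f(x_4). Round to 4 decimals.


FISTA on f(x) = 8*x^2 + 9*x + 1.77*|x|
L = 16, alpha = 0.03
Iteration 1: beta = 0.0, y = 2.9361 + 0.0*(2.9361 - 2.9361) = 2.9361
  grad(y) = 55.9776, v = y - alpha*grad = 1.2568
  prox(v) = soft_thresh(1.2568, 0.0531) = 1.2037
Iteration 2: beta = 0.3333, y = 1.2037 + 0.3333*(1.2037 - 2.9361) = 0.6262
  grad(y) = 19.0191, v = y - alpha*grad = 0.0556
  prox(v) = soft_thresh(0.0556, 0.0531) = 0.0025
Iteration 3: beta = 0.5, y = 0.0025 + 0.5*(0.0025 - 1.2037) = -0.5981
  grad(y) = -0.5688, v = y - alpha*grad = -0.581
  prox(v) = soft_thresh(-0.581, 0.0531) = -0.5279
Iteration 4: beta = 0.6, y = -0.5279 + 0.6*(-0.5279 - 0.0025) = -0.8461
  grad(y) = -4.5381, v = y - alpha*grad = -0.71
  prox(v) = soft_thresh(-0.71, 0.0531) = -0.6569
f(x_4) = 8*(-0.6569)^2 + 9*(-0.6569) + 1.77*|-0.6569| = -1.2973
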